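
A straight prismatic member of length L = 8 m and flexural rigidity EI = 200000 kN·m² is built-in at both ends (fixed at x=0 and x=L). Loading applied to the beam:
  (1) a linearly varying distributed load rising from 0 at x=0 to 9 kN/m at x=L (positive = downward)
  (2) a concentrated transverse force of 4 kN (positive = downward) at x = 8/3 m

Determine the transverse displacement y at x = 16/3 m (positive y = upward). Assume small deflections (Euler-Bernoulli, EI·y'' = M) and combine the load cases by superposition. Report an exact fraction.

Load 1 — triangular load w₀=9 kN/m (0→w₀ over full span):
  y_1 = -w₀x²(L-x)²(x+2L)/(120LEI) = -9·(16/3)²·(8-(16/3))²·((16/3)+2·8)/(120·8·200000) = -256/1265625 m
Load 2 — point force P=4 kN at a=8/3 m (b=L-a=16/3):
  y_2 = -Pa²(L-x)²(3bL-(3b+a)(L-x))/(6L³EI)  [x>a] = -4·(8/3)²·(8-(16/3))²·(3·(16/3)·8-(3·(16/3)+(8/3))·(8-(16/3)))/(6·8³·200000) = -176/6834375 m
Superposition: y = Σ y_i = -7792/34171875 m ≈ -0.000228 m

y(16/3) = -7792/34171875 m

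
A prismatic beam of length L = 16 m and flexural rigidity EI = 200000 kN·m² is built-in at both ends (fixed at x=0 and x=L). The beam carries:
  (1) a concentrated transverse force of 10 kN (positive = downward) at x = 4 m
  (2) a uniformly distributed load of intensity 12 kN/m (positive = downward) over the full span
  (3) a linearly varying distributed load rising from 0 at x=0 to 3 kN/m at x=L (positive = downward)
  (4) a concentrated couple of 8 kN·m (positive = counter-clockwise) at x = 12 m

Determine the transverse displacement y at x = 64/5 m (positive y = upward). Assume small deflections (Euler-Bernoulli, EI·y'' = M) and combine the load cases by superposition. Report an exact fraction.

Load 1 — point force P=10 kN at a=4 m (b=L-a=12):
  y_1 = -Pa²(L-x)²(3bL-(3b+a)(L-x))/(6L³EI)  [x>a] = -10·4²·(16-(64/5))²·(3·12·16-(3·12+4)·(16-(64/5)))/(6·16³·200000) = -7/46875 m
Load 2 — uniform load w=12 kN/m over full span:
  y_2 = -wx²(L-x)²/(24EI) = -12·(64/5)²·(16-(64/5))²/(24·200000) = -8192/1953125 m
Load 3 — triangular load w₀=3 kN/m (0→w₀ over full span):
  y_3 = -w₀x²(L-x)²(x+2L)/(120LEI) = -3·(64/5)²·(16-(64/5))²·((64/5)+2·16)/(120·16·200000) = -28672/48828125 m
Load 4 — applied couple M₀=8 kN·m at a=12 m (b=L-a=4):
  y_4 = (R_Ax³/6 - M_Ax²/2 - M₀(x-a)²/2)/EI  [x>a] with R_A=9/16, M_A=5/2 = ((9/16)·(64/5)³/6 - (5/2)·(64/5)²/2 - 8·((64/5)-12)²/2)/200000 = -21/390625 m
Superposition: y = Σ y_i = -730166/146484375 m ≈ -0.004985 m

y(64/5) = -730166/146484375 m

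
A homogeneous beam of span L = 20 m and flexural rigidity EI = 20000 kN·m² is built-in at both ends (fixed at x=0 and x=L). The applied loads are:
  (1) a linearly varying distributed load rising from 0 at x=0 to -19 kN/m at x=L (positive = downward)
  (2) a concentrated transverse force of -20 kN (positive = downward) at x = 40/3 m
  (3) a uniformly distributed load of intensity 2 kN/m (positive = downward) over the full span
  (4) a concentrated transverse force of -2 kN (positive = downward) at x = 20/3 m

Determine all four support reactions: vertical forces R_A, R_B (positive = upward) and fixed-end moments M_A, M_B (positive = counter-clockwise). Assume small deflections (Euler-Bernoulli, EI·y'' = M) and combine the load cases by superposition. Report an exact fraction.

Load 1 — triangular load w₀=-19 kN/m (0→w₀ over full span):
  R_A = 3w₀L/20 = 3·(-19)·20/20 = -57 kN
  M_A = w₀L²/30 = (-19)·20²/30 = -760/3 kN·m
  R_B = 7w₀L/20 = 7·(-19)·20/20 = -133 kN
  M_B = -w₀L²/20 = -(-19)·20²/20 = 380 kN·m
Load 2 — point force P=-20 kN at a=40/3 m (b=L-a=20/3):
  R_A = Pb²(3a+b)/L³ = (-20)·(20/3)²·(3·(40/3)+(20/3))/20³ = -140/27 kN
  M_A = Pab²/L² = (-20)·(40/3)·(20/3)²/20² = -800/27 kN·m
  R_B = Pa²(a+3b)/L³ = (-20)·(40/3)²·((40/3)+3·(20/3))/20³ = -400/27 kN
  M_B = -Pa²b/L² = -(-20)·(40/3)²·(20/3)/20² = 1600/27 kN·m
Load 3 — uniform load w=2 kN/m over full span:
  R_A = wL/2 = 2·20/2 = 20 kN
  M_A = wL²/12 = 2·20²/12 = 200/3 kN·m
  R_B = wL/2 = 2·20/2 = 20 kN
  M_B = -wL²/12 = -2·20²/12 = -200/3 kN·m
Load 4 — point force P=-2 kN at a=20/3 m (b=L-a=40/3):
  R_A = Pb²(3a+b)/L³ = (-2)·(40/3)²·(3·(20/3)+(40/3))/20³ = -40/27 kN
  M_A = Pab²/L² = (-2)·(20/3)·(40/3)²/20² = -160/27 kN·m
  R_B = Pa²(a+3b)/L³ = (-2)·(20/3)²·((20/3)+3·(40/3))/20³ = -14/27 kN
  M_B = -Pa²b/L² = -(-2)·(20/3)²·(40/3)/20² = 80/27 kN·m
Superposition: R_A = -131/3 kN, M_A = -2000/9 kN·m, R_B = -385/3 kN, M_B = 3380/9 kN·m

R_A = -131/3 kN, M_A = -2000/9 kN·m, R_B = -385/3 kN, M_B = 3380/9 kN·m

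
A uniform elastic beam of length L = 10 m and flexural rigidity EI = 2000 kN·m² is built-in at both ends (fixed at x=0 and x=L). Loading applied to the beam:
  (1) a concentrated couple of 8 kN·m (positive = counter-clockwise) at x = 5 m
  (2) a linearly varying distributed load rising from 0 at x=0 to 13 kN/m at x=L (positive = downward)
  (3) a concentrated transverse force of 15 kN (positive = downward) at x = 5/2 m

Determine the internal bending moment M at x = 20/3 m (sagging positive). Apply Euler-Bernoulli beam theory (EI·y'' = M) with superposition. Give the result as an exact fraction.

Load 1 — applied couple M₀=8 kN·m at a=5 m (b=L-a=5):
  M_1 = R_Ax - M_A - M₀  [x>a] with R_A=6/5, M_A=2 = (6/5)·(20/3) - 2 - 8 = -2 kN·m
Load 2 — triangular load w₀=13 kN/m (0→w₀ over full span):
  M_2 = 3w₀Lx/20 - w₀L²/30 - w₀x³/(6L) = 3·13·10·(20/3)/20 - 13·10²/30 - 13·(20/3)³/(6·10) = 1820/81 kN·m
Load 3 — point force P=15 kN at a=5/2 m (b=L-a=15/2):
  M_3 = Pa²(a+3b)(L-x)/L³ - Pa²b/L²  [x>a] = 15·(5/2)²·((5/2)+3·(15/2))·(10-(20/3))/10³ - 15·(5/2)²·(15/2)/10² = 25/32 kN·m
Superposition: M = Σ M_i = 55081/2592 kN·m ≈ 21.250386 kN·m

M(20/3) = 55081/2592 kN·m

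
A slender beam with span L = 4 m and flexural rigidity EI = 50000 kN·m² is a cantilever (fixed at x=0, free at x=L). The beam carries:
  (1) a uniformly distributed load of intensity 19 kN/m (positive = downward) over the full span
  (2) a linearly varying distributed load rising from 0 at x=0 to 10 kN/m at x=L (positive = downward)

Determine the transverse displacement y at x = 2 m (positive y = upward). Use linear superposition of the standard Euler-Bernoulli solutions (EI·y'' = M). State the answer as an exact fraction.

y(2) = -37/6250 m

Load 1 — uniform load w=19 kN/m over full span:
  y_1 = -wx²(x²-4Lx+6L²)/(24EI) = -19·2²·(2²-4·4·2+6·4²)/(24·50000) = -323/75000 m
Load 2 — triangular load w₀=10 kN/m (0→w₀ over full span):
  y_2 = (w₀Lx³/12-w₀L²x²/6-w₀x⁵/(120L))/EI = (10·4·2³/12-10·4²·2²/6-10·2⁵/(120·4))/50000 = -121/75000 m
Superposition: y = Σ y_i = -37/6250 m ≈ -0.005920 m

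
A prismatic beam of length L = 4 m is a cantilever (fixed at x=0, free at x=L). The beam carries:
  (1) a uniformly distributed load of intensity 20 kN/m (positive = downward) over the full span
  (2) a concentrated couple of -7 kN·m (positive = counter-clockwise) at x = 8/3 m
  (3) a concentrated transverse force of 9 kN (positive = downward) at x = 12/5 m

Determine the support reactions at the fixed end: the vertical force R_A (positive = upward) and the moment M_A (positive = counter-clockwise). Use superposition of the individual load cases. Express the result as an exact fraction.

R_A = 89 kN, M_A = 943/5 kN·m

Load 1 — uniform load w=20 kN/m over full span:
  R_A = wL = 20·4 = 80 kN
  M_A = wL²/2 = 20·4²/2 = 160 kN·m
Load 2 — applied couple M₀=-7 kN·m at a=8/3 m (b=L-a=4/3):
  R_A = 0 kN
  M_A = -M₀ = -(-7) = 7 kN·m
Load 3 — point force P=9 kN at a=12/5 m (b=L-a=8/5):
  R_A = P = 9 kN
  M_A = Pa = 9·(12/5) = 108/5 kN·m
Superposition: R_A = 89 kN, M_A = 943/5 kN·m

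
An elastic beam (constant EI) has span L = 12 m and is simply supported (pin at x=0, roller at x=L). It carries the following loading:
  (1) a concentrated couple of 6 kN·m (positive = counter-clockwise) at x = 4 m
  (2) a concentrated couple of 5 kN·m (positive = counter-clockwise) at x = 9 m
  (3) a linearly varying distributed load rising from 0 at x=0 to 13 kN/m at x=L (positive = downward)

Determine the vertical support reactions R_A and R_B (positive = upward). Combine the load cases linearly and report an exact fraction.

Load 1 — applied couple M₀=6 kN·m at a=4 m (b=L-a=8):
  R_A = M₀/L = 6/12 = 1/2 kN
  R_B = -M₀/L = -6/12 = -1/2 kN
Load 2 — applied couple M₀=5 kN·m at a=9 m (b=L-a=3):
  R_A = M₀/L = 5/12 kN
  R_B = -M₀/L = -5/12 kN
Load 3 — triangular load w₀=13 kN/m (0→w₀ over full span):
  R_A = w₀L/6 = 13·12/6 = 26 kN
  R_B = w₀L/3 = 13·12/3 = 52 kN
Superposition: R_A = 323/12 kN, R_B = 613/12 kN

R_A = 323/12 kN, R_B = 613/12 kN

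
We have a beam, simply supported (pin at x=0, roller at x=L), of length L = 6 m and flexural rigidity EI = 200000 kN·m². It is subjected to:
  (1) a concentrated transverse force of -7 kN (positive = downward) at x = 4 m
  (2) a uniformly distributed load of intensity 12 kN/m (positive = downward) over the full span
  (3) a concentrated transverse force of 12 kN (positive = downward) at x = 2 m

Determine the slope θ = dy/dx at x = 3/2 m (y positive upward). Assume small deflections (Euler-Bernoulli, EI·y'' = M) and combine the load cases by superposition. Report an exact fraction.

Load 1 — point force P=-7 kN at a=4 m (b=L-a=2):
  θ_1 = -Pb(L²-b²-3x²)/(6LEI)  [x≤a] = -(-7)·2·(6²-2²-3·(3/2)²)/(6·6·200000) = 707/14400000 rad
Load 2 — uniform load w=12 kN/m over full span:
  θ_2 = -w(L³-6Lx²+4x³)/(24EI) = -12·(6³-6·6·(3/2)²+4·(3/2)³)/(24·200000) = -297/800000 rad
Load 3 — point force P=12 kN at a=2 m (b=L-a=4):
  θ_3 = -Pb(L²-b²-3x²)/(6LEI)  [x≤a] = -12·4·(6²-4²-3·(3/2)²)/(6·6·200000) = -53/600000 rad
Superposition: θ = Σ θ_i = -5911/14400000 rad ≈ -0.000410 rad

θ(3/2) = -5911/14400000 rad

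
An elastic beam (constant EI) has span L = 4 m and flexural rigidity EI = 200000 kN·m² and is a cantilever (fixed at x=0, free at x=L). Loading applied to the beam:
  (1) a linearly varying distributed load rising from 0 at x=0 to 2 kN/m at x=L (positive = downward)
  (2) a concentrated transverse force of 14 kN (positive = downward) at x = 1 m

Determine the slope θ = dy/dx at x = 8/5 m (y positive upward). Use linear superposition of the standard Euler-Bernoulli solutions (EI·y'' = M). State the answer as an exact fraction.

Load 1 — triangular load w₀=2 kN/m (0→w₀ over full span):
  θ_1 = (w₀Lx²/4-w₀L²x/3-w₀x⁴/(24L))/EI = (2·4·(8/5)²/4-2·4²·(8/5)/3-2·(8/5)⁴/(24·4))/200000 = -118/1953125 rad
Load 2 — point force P=14 kN at a=1 m (b=L-a=3):
  θ_2 = -Pa²/(2EI)  [x>a] = -14·1²/(2·200000) = -7/200000 rad
Superposition: θ = Σ θ_i = -11927/125000000 rad ≈ -0.000095 rad

θ(8/5) = -11927/125000000 rad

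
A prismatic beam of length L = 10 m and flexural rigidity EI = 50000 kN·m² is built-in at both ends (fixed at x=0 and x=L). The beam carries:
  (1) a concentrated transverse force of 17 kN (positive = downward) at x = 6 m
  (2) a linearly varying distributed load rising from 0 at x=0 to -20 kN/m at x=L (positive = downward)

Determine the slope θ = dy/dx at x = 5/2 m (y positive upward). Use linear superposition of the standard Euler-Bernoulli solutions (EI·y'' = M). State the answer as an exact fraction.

θ(5/2) = 17303/16000000 rad

Load 1 — point force P=17 kN at a=6 m (b=L-a=4):
  θ_1 = -Pb²x(2aL-(3a+b)x)/(2L³EI)  [x≤a] = -17·4²·(5/2)·(2·6·10-(3·6+4)·(5/2))/(2·10³·50000) = -221/500000 rad
Load 2 — triangular load w₀=-20 kN/m (0→w₀ over full span):
  θ_2 = -w₀(2x(L-x)(L-2x)(x+2L)+x²(L-x)²)/(120LEI) = -(-20)·(2·(5/2)·(10-(5/2))·(10-2·(5/2))·((5/2)+2·10)+(5/2)²·(10-(5/2))²)/(120·10·50000) = 39/25600 rad
Superposition: θ = Σ θ_i = 17303/16000000 rad ≈ 0.001081 rad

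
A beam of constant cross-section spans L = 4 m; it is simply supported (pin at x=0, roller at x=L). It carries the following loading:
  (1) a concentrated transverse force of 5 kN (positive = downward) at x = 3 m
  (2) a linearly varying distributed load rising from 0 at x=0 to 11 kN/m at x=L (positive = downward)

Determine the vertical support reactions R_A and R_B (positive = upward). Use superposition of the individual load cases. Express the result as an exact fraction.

R_A = 103/12 kN, R_B = 221/12 kN

Load 1 — point force P=5 kN at a=3 m (b=L-a=1):
  R_A = Pb/L = 5·1/4 = 5/4 kN
  R_B = Pa/L = 5·3/4 = 15/4 kN
Load 2 — triangular load w₀=11 kN/m (0→w₀ over full span):
  R_A = w₀L/6 = 11·4/6 = 22/3 kN
  R_B = w₀L/3 = 11·4/3 = 44/3 kN
Superposition: R_A = 103/12 kN, R_B = 221/12 kN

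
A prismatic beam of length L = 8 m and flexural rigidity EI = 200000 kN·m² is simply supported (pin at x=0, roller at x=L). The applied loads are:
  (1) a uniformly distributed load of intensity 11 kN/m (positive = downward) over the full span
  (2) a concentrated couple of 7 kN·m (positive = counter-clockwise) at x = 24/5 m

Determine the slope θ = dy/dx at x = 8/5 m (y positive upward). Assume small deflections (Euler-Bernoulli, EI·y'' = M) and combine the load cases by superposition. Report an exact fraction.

θ(8/5) = -8887/9375000 rad

Load 1 — uniform load w=11 kN/m over full span:
  θ_1 = -w(L³-6Lx²+4x³)/(24EI) = -11·(8³-6·8·(8/5)²+4·(8/5)³)/(24·200000) = -363/390625 rad
Load 2 — applied couple M₀=7 kN·m at a=24/5 m (b=L-a=16/5):
  θ_2 = (M₀x²/(2L)+C₁)/EI  [x≤a] with C₁=M₀(3b²-L²)/(6L)=-364/75 = (7·(8/5)²/(2·8)+(-364/75))/200000 = -7/375000 rad
Superposition: θ = Σ θ_i = -8887/9375000 rad ≈ -0.000948 rad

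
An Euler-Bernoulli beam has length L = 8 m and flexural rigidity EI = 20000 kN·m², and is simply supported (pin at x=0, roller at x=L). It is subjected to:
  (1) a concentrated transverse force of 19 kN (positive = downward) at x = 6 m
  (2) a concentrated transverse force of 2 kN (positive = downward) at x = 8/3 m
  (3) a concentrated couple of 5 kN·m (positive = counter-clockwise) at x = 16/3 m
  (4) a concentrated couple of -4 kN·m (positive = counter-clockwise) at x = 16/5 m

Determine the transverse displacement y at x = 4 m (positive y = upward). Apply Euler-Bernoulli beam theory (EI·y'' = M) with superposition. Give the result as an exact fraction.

y(4) = -176557/20250000 m

Load 1 — point force P=19 kN at a=6 m (b=L-a=2):
  y_1 = -Pbx(L²-b²-x²)/(6LEI)  [x≤a] = -19·2·4·(8²-2²-4²)/(6·8·20000) = -209/30000 m
Load 2 — point force P=2 kN at a=8/3 m (b=L-a=16/3):
  y_2 = -Pa(L-x)(2Lx-a²-x²)/(6LEI)  [x>a] = -2·(8/3)·(8-4)·(2·8·4-(8/3)²-4²)/(6·8·20000) = -46/50625 m
Load 3 — applied couple M₀=5 kN·m at a=16/3 m (b=L-a=8/3):
  y_3 = (M₀x³/(6L)+C₁x)/EI  [x≤a] with C₁=M₀(3b²-L²)/(6L)=-40/9 = (5·4³/(6·8)+(-40/9)·4)/20000 = -1/1800 m
Load 4 — applied couple M₀=-4 kN·m at a=16/5 m (b=L-a=24/5):
  y_4 = (M₀x³/(6L)-M₀(x-a)²/2+C₁x)/EI  [x>a] with C₁=M₀(3b²-L²)/(6L)=-32/75 = ((-4)·4³/(6·8)-(-4)·(4-(16/5))²/2+(-32/75)·4)/20000 = -9/31250 m
Superposition: y = Σ y_i = -176557/20250000 m ≈ -0.008719 m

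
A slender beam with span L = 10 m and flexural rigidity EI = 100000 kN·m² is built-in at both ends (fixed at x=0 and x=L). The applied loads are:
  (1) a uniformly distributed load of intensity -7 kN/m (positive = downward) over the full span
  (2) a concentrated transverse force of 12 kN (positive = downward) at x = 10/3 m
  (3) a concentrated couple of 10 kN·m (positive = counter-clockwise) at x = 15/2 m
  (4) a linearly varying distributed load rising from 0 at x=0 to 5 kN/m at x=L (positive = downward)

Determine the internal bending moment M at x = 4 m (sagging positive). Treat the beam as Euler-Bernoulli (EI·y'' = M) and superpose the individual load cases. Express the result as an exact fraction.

Load 1 — uniform load w=-7 kN/m over full span:
  M_1 = wLx/2 - wL²/12 - wx²/2 = (-7)·10·4/2 - (-7)·10²/12 - (-7)·4²/2 = -77/3 kN·m
Load 2 — point force P=12 kN at a=10/3 m (b=L-a=20/3):
  M_2 = Pa²(a+3b)(L-x)/L³ - Pa²b/L²  [x>a] = 12·(10/3)²·((10/3)+3·(20/3))·(10-4)/10³ - 12·(10/3)²·(20/3)/10² = 88/9 kN·m
Load 3 — applied couple M₀=10 kN·m at a=15/2 m (b=L-a=5/2):
  M_3 = R_Ax - M_A  [x≤a] with R_A=9/8, M_A=25/8 = (9/8)·4 - (25/8) = 11/8 kN·m
Load 4 — triangular load w₀=5 kN/m (0→w₀ over full span):
  M_4 = 3w₀Lx/20 - w₀L²/30 - w₀x³/(6L) = 3·5·10·4/20 - 5·10²/30 - 5·4³/(6·10) = 8 kN·m
Superposition: M = Σ M_i = -469/72 kN·m ≈ -6.513889 kN·m

M(4) = -469/72 kN·m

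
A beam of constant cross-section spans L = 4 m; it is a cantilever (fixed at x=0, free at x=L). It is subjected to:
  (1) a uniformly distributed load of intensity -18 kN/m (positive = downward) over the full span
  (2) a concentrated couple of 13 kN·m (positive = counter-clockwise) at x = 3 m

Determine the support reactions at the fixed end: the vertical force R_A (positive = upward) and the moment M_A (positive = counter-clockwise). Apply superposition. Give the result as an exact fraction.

R_A = -72 kN, M_A = -157 kN·m

Load 1 — uniform load w=-18 kN/m over full span:
  R_A = wL = (-18)·4 = -72 kN
  M_A = wL²/2 = (-18)·4²/2 = -144 kN·m
Load 2 — applied couple M₀=13 kN·m at a=3 m (b=L-a=1):
  R_A = 0 kN
  M_A = -M₀ = -13 kN·m
Superposition: R_A = -72 kN, M_A = -157 kN·m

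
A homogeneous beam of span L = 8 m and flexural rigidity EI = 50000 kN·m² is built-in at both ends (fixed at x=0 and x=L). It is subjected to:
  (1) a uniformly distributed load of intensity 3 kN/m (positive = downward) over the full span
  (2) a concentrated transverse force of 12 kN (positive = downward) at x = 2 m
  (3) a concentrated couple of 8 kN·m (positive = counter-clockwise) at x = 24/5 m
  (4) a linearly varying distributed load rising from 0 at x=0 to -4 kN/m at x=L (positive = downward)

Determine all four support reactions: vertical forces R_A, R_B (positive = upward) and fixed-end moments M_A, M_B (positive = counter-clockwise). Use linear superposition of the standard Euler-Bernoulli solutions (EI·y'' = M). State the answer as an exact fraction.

R_A = 3753/200 kN, M_A = 3529/150 kN·m, R_B = 247/200 kN, M_B = -337/50 kN·m

Load 1 — uniform load w=3 kN/m over full span:
  R_A = wL/2 = 3·8/2 = 12 kN
  M_A = wL²/12 = 3·8²/12 = 16 kN·m
  R_B = wL/2 = 3·8/2 = 12 kN
  M_B = -wL²/12 = -3·8²/12 = -16 kN·m
Load 2 — point force P=12 kN at a=2 m (b=L-a=6):
  R_A = Pb²(3a+b)/L³ = 12·6²·(3·2+6)/8³ = 81/8 kN
  M_A = Pab²/L² = 12·2·6²/8² = 27/2 kN·m
  R_B = Pa²(a+3b)/L³ = 12·2²·(2+3·6)/8³ = 15/8 kN
  M_B = -Pa²b/L² = -12·2²·6/8² = -9/2 kN·m
Load 3 — applied couple M₀=8 kN·m at a=24/5 m (b=L-a=16/5):
  R_A = 6M₀ab/L³ = 6·8·(24/5)·(16/5)/8³ = 36/25 kN
  M_A = M₀b(2a-b)/L² = 8·(16/5)·(2·(24/5)-(16/5))/8² = 64/25 kN·m
  R_B = -6M₀ab/L³ = -6·8·(24/5)·(16/5)/8³ = -36/25 kN
  M_B = M₀a(2b-a)/L² = 8·(24/5)·(2·(16/5)-(24/5))/8² = 24/25 kN·m
Load 4 — triangular load w₀=-4 kN/m (0→w₀ over full span):
  R_A = 3w₀L/20 = 3·(-4)·8/20 = -24/5 kN
  M_A = w₀L²/30 = (-4)·8²/30 = -128/15 kN·m
  R_B = 7w₀L/20 = 7·(-4)·8/20 = -56/5 kN
  M_B = -w₀L²/20 = -(-4)·8²/20 = 64/5 kN·m
Superposition: R_A = 3753/200 kN, M_A = 3529/150 kN·m, R_B = 247/200 kN, M_B = -337/50 kN·m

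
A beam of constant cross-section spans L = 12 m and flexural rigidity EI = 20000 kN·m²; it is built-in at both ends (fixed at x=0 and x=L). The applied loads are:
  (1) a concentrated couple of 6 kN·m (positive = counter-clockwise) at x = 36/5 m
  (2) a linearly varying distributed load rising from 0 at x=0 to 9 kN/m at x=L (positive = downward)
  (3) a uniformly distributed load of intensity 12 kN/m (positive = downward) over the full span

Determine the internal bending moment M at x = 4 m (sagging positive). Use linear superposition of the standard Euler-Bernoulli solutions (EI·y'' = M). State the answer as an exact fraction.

Load 1 — applied couple M₀=6 kN·m at a=36/5 m (b=L-a=24/5):
  M_1 = R_Ax - M_A  [x≤a] with R_A=18/25, M_A=48/25 = (18/25)·4 - (48/25) = 24/25 kN·m
Load 2 — triangular load w₀=9 kN/m (0→w₀ over full span):
  M_2 = 3w₀Lx/20 - w₀L²/30 - w₀x³/(6L) = 3·9·12·4/20 - 9·12²/30 - 9·4³/(6·12) = 68/5 kN·m
Load 3 — uniform load w=12 kN/m over full span:
  M_3 = wLx/2 - wL²/12 - wx²/2 = 12·12·4/2 - 12·12²/12 - 12·4²/2 = 48 kN·m
Superposition: M = Σ M_i = 1564/25 kN·m ≈ 62.560000 kN·m

M(4) = 1564/25 kN·m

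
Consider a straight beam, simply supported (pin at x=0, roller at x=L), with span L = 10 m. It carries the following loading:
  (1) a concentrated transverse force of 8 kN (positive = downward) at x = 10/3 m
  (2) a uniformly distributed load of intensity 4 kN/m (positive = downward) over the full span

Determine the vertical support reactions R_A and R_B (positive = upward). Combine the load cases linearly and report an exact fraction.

Load 1 — point force P=8 kN at a=10/3 m (b=L-a=20/3):
  R_A = Pb/L = 8·(20/3)/10 = 16/3 kN
  R_B = Pa/L = 8·(10/3)/10 = 8/3 kN
Load 2 — uniform load w=4 kN/m over full span:
  R_A = wL/2 = 4·10/2 = 20 kN
  R_B = wL/2 = 4·10/2 = 20 kN
Superposition: R_A = 76/3 kN, R_B = 68/3 kN

R_A = 76/3 kN, R_B = 68/3 kN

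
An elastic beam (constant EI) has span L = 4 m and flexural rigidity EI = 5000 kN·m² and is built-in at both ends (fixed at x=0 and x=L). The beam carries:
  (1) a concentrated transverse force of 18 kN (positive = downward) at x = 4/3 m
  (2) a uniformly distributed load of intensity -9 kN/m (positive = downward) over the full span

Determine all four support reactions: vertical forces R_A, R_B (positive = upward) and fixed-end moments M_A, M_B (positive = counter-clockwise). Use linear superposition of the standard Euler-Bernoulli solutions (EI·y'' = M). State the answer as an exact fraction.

R_A = -14/3 kN, M_A = -4/3 kN·m, R_B = -40/3 kN, M_B = 20/3 kN·m

Load 1 — point force P=18 kN at a=4/3 m (b=L-a=8/3):
  R_A = Pb²(3a+b)/L³ = 18·(8/3)²·(3·(4/3)+(8/3))/4³ = 40/3 kN
  M_A = Pab²/L² = 18·(4/3)·(8/3)²/4² = 32/3 kN·m
  R_B = Pa²(a+3b)/L³ = 18·(4/3)²·((4/3)+3·(8/3))/4³ = 14/3 kN
  M_B = -Pa²b/L² = -18·(4/3)²·(8/3)/4² = -16/3 kN·m
Load 2 — uniform load w=-9 kN/m over full span:
  R_A = wL/2 = (-9)·4/2 = -18 kN
  M_A = wL²/12 = (-9)·4²/12 = -12 kN·m
  R_B = wL/2 = (-9)·4/2 = -18 kN
  M_B = -wL²/12 = -(-9)·4²/12 = 12 kN·m
Superposition: R_A = -14/3 kN, M_A = -4/3 kN·m, R_B = -40/3 kN, M_B = 20/3 kN·m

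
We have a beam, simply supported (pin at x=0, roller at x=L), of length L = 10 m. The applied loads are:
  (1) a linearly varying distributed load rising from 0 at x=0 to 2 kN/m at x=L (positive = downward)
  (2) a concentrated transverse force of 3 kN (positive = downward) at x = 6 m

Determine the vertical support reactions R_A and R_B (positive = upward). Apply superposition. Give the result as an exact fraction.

Load 1 — triangular load w₀=2 kN/m (0→w₀ over full span):
  R_A = w₀L/6 = 2·10/6 = 10/3 kN
  R_B = w₀L/3 = 2·10/3 = 20/3 kN
Load 2 — point force P=3 kN at a=6 m (b=L-a=4):
  R_A = Pb/L = 3·4/10 = 6/5 kN
  R_B = Pa/L = 3·6/10 = 9/5 kN
Superposition: R_A = 68/15 kN, R_B = 127/15 kN

R_A = 68/15 kN, R_B = 127/15 kN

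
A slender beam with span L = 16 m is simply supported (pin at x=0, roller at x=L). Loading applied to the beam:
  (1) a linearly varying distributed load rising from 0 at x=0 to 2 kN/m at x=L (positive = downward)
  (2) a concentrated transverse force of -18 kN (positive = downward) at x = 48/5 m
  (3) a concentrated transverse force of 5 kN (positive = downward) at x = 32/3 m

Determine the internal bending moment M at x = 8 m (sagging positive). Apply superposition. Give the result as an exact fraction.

M(8) = -184/15 kN·m

Load 1 — triangular load w₀=2 kN/m (0→w₀ over full span):
  M_1 = w₀Lx/6 - w₀x³/(6L) = 2·16·8/6 - 2·8³/(6·16) = 32 kN·m
Load 2 — point force P=-18 kN at a=48/5 m (b=L-a=32/5):
  M_2 = Pbx/L  [x≤a] = (-18)·(32/5)·8/16 = -288/5 kN·m
Load 3 — point force P=5 kN at a=32/3 m (b=L-a=16/3):
  M_3 = Pbx/L  [x≤a] = 5·(16/3)·8/16 = 40/3 kN·m
Superposition: M = Σ M_i = -184/15 kN·m ≈ -12.266667 kN·m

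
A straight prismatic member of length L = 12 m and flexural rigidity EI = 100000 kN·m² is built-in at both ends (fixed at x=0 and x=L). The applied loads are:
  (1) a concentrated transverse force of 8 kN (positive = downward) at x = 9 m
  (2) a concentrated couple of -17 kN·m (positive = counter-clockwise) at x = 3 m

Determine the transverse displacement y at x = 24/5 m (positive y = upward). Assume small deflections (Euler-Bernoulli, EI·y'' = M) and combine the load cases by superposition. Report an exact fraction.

Load 1 — point force P=8 kN at a=9 m (b=L-a=3):
  y_1 = -Pb²x²(3aL-(3a+b)x)/(6L³EI)  [x≤a] = -8·3²·(24/5)²·(3·9·12-(3·9+3)·(24/5))/(6·12³·100000) = -9/31250 m
Load 2 — applied couple M₀=-17 kN·m at a=3 m (b=L-a=9):
  y_2 = (R_Ax³/6 - M_Ax²/2 - M₀(x-a)²/2)/EI  [x>a] with R_A=-51/32, M_A=51/16 = ((-51/32)·(24/5)³/6 - (51/16)·(24/5)²/2 - (-17)·((24/5)-3)²/2)/100000 = -9639/25000000 m
Superposition: y = Σ y_i = -16839/25000000 m ≈ -0.000674 m

y(24/5) = -16839/25000000 m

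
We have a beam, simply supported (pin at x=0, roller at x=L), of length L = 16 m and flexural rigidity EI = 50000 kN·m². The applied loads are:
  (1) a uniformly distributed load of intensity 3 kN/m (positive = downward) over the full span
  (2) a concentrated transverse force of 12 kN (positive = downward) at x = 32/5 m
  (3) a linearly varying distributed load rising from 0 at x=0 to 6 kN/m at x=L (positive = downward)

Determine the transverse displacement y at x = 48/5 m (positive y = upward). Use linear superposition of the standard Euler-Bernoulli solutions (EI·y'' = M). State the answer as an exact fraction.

Load 1 — uniform load w=3 kN/m over full span:
  y_1 = -wx(L³-2Lx²+x³)/(24EI) = -3·(48/5)·(16³-2·16·(48/5)²+(48/5)³)/(24·50000) = -95232/1953125 m
Load 2 — point force P=12 kN at a=32/5 m (b=L-a=48/5):
  y_2 = -Pa(L-x)(2Lx-a²-x²)/(6LEI)  [x>a] = -12·(32/5)·(16-(48/5))·(2·16·(48/5)-(32/5)²-(48/5)²)/(6·16·50000) = -34816/1953125 m
Load 3 — triangular load w₀=6 kN/m (0→w₀ over full span):
  y_3 = -w₀x(7L⁴-10L²x²+3x⁴)/(360LEI) = -6·(48/5)·(7·16⁴-10·16²·(48/5)²+3·(48/5)⁴)/(360·16·50000) = -2424832/48828125 m
Superposition: y = Σ y_i = -5676032/48828125 m ≈ -0.116245 m

y(48/5) = -5676032/48828125 m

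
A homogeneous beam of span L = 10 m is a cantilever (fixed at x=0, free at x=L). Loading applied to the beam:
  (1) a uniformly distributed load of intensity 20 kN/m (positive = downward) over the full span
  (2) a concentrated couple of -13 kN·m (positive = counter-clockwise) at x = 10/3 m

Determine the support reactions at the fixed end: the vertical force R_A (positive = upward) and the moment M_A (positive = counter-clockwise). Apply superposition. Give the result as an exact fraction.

R_A = 200 kN, M_A = 1013 kN·m

Load 1 — uniform load w=20 kN/m over full span:
  R_A = wL = 20·10 = 200 kN
  M_A = wL²/2 = 20·10²/2 = 1000 kN·m
Load 2 — applied couple M₀=-13 kN·m at a=10/3 m (b=L-a=20/3):
  R_A = 0 kN
  M_A = -M₀ = -(-13) = 13 kN·m
Superposition: R_A = 200 kN, M_A = 1013 kN·m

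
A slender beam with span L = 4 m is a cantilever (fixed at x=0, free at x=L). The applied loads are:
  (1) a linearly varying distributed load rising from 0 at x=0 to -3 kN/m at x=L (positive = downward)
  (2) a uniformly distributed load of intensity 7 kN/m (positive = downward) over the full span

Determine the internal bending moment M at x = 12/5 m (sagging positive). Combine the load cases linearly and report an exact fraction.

Load 1 — triangular load w₀=-3 kN/m (0→w₀ over full span):
  M_1 = w₀Lx/2 - w₀L²/3 - w₀x³/(6L) = (-3)·4·(12/5)/2 - (-3)·4²/3 - (-3)·(12/5)³/(6·4) = 416/125 kN·m
Load 2 — uniform load w=7 kN/m over full span:
  M_2 = -w(L-x)²/2 = -7·(4-(12/5))²/2 = -224/25 kN·m
Superposition: M = Σ M_i = -704/125 kN·m ≈ -5.632000 kN·m

M(12/5) = -704/125 kN·m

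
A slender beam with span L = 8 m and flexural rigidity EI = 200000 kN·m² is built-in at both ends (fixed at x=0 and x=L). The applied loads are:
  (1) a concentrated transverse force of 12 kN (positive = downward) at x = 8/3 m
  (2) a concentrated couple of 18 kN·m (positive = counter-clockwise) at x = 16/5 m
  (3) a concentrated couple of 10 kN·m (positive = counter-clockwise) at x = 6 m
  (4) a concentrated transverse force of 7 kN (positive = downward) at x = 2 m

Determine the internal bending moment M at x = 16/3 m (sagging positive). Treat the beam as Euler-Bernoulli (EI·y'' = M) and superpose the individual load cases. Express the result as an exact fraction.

Load 1 — point force P=12 kN at a=8/3 m (b=L-a=16/3):
  M_1 = Pa²(a+3b)(L-x)/L³ - Pa²b/L²  [x>a] = 12·(8/3)²·((8/3)+3·(16/3))·(8-(16/3))/8³ - 12·(8/3)²·(16/3)/8² = 32/27 kN·m
Load 2 — applied couple M₀=18 kN·m at a=16/5 m (b=L-a=24/5):
  M_2 = R_Ax - M_A - M₀  [x>a] with R_A=81/25, M_A=54/25 = (81/25)·(16/3) - (54/25) - 18 = -72/25 kN·m
Load 3 — applied couple M₀=10 kN·m at a=6 m (b=L-a=2):
  M_3 = R_Ax - M_A  [x≤a] with R_A=45/32, M_A=25/8 = (45/32)·(16/3) - (25/8) = 35/8 kN·m
Load 4 — point force P=7 kN at a=2 m (b=L-a=6):
  M_4 = Pa²(a+3b)(L-x)/L³ - Pa²b/L²  [x>a] = 7·2²·(2+3·6)·(8-(16/3))/8³ - 7·2²·6/8² = 7/24 kN·m
Superposition: M = Σ M_i = 2006/675 kN·m ≈ 2.971852 kN·m

M(16/3) = 2006/675 kN·m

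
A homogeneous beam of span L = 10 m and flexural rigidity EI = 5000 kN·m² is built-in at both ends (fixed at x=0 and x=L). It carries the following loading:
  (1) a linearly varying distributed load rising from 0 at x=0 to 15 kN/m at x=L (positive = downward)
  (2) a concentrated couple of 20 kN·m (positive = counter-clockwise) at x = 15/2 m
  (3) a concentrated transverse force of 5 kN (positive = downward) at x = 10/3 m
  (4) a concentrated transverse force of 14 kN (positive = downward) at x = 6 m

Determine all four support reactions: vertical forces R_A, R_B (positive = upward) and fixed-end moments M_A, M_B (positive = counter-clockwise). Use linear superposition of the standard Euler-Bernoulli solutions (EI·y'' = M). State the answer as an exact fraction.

R_A = 450653/13500 kN, M_A = 208163/2700 kN·m, R_B = 818347/13500 kN, M_B = -277057/2700 kN·m

Load 1 — triangular load w₀=15 kN/m (0→w₀ over full span):
  R_A = 3w₀L/20 = 3·15·10/20 = 45/2 kN
  M_A = w₀L²/30 = 15·10²/30 = 50 kN·m
  R_B = 7w₀L/20 = 7·15·10/20 = 105/2 kN
  M_B = -w₀L²/20 = -15·10²/20 = -75 kN·m
Load 2 — applied couple M₀=20 kN·m at a=15/2 m (b=L-a=5/2):
  R_A = 6M₀ab/L³ = 6·20·(15/2)·(5/2)/10³ = 9/4 kN
  M_A = M₀b(2a-b)/L² = 20·(5/2)·(2·(15/2)-(5/2))/10² = 25/4 kN·m
  R_B = -6M₀ab/L³ = -6·20·(15/2)·(5/2)/10³ = -9/4 kN
  M_B = M₀a(2b-a)/L² = 20·(15/2)·(2·(5/2)-(15/2))/10² = -15/4 kN·m
Load 3 — point force P=5 kN at a=10/3 m (b=L-a=20/3):
  R_A = Pb²(3a+b)/L³ = 5·(20/3)²·(3·(10/3)+(20/3))/10³ = 100/27 kN
  M_A = Pab²/L² = 5·(10/3)·(20/3)²/10² = 200/27 kN·m
  R_B = Pa²(a+3b)/L³ = 5·(10/3)²·((10/3)+3·(20/3))/10³ = 35/27 kN
  M_B = -Pa²b/L² = -5·(10/3)²·(20/3)/10² = -100/27 kN·m
Load 4 — point force P=14 kN at a=6 m (b=L-a=4):
  R_A = Pb²(3a+b)/L³ = 14·4²·(3·6+4)/10³ = 616/125 kN
  M_A = Pab²/L² = 14·6·4²/10² = 336/25 kN·m
  R_B = Pa²(a+3b)/L³ = 14·6²·(6+3·4)/10³ = 1134/125 kN
  M_B = -Pa²b/L² = -14·6²·4/10² = -504/25 kN·m
Superposition: R_A = 450653/13500 kN, M_A = 208163/2700 kN·m, R_B = 818347/13500 kN, M_B = -277057/2700 kN·m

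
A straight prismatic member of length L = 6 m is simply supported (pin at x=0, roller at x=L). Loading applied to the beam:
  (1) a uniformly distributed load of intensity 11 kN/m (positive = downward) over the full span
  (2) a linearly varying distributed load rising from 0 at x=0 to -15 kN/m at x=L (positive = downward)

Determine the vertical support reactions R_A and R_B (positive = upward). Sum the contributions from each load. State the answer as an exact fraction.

Load 1 — uniform load w=11 kN/m over full span:
  R_A = wL/2 = 11·6/2 = 33 kN
  R_B = wL/2 = 11·6/2 = 33 kN
Load 2 — triangular load w₀=-15 kN/m (0→w₀ over full span):
  R_A = w₀L/6 = (-15)·6/6 = -15 kN
  R_B = w₀L/3 = (-15)·6/3 = -30 kN
Superposition: R_A = 18 kN, R_B = 3 kN

R_A = 18 kN, R_B = 3 kN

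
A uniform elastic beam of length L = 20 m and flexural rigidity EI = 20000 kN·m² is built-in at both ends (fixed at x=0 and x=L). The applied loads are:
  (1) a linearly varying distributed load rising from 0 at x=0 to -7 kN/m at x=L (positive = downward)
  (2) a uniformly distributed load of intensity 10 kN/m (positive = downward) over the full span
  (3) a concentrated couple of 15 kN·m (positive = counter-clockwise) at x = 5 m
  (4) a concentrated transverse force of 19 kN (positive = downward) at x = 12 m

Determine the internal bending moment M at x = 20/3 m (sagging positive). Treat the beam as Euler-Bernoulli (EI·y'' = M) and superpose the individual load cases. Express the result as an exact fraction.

M(20/3) = 2698031/32400 kN·m

Load 1 — triangular load w₀=-7 kN/m (0→w₀ over full span):
  M_1 = 3w₀Lx/20 - w₀L²/30 - w₀x³/(6L) = 3·(-7)·20·(20/3)/20 - (-7)·20²/30 - (-7)·(20/3)³/(6·20) = -2380/81 kN·m
Load 2 — uniform load w=10 kN/m over full span:
  M_2 = wLx/2 - wL²/12 - wx²/2 = 10·20·(20/3)/2 - 10·20²/12 - 10·(20/3)²/2 = 1000/9 kN·m
Load 3 — applied couple M₀=15 kN·m at a=5 m (b=L-a=15):
  M_3 = R_Ax - M_A - M₀  [x>a] with R_A=27/32, M_A=-45/16 = (27/32)·(20/3) - (-45/16) - 15 = -105/16 kN·m
Load 4 — point force P=19 kN at a=12 m (b=L-a=8):
  M_4 = Pb²(3a+b)x/L³ - Pab²/L²  [x≤a] = 19·8²·(3·12+8)·(20/3)/20³ - 19·12·8²/20² = 608/75 kN·m
Superposition: M = Σ M_i = 2698031/32400 kN·m ≈ 83.272562 kN·m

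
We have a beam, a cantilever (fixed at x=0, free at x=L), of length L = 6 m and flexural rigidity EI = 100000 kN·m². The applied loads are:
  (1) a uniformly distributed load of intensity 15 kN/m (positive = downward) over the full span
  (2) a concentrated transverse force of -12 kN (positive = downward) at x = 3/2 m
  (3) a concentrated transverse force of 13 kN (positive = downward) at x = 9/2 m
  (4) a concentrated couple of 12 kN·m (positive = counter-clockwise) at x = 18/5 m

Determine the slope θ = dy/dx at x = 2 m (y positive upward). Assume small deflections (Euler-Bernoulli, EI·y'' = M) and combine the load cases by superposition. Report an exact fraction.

θ(2) = -867/200000 rad

Load 1 — uniform load w=15 kN/m over full span:
  θ_1 = -wx(x²-3Lx+3L²)/(6EI) = -15·2·(2²-3·6·2+3·6²)/(6·100000) = -19/5000 rad
Load 2 — point force P=-12 kN at a=3/2 m (b=L-a=9/2):
  θ_2 = -Pa²/(2EI)  [x>a] = -(-12)·(3/2)²/(2·100000) = 27/200000 rad
Load 3 — point force P=13 kN at a=9/2 m (b=L-a=3/2):
  θ_3 = -Px(2a-x)/(2EI)  [x≤a] = -13·2·(2·(9/2)-2)/(2·100000) = -91/100000 rad
Load 4 — applied couple M₀=12 kN·m at a=18/5 m (b=L-a=12/5):
  θ_4 = M₀x/EI  [x≤a] = 12·2/100000 = 3/12500 rad
Superposition: θ = Σ θ_i = -867/200000 rad ≈ -0.004335 rad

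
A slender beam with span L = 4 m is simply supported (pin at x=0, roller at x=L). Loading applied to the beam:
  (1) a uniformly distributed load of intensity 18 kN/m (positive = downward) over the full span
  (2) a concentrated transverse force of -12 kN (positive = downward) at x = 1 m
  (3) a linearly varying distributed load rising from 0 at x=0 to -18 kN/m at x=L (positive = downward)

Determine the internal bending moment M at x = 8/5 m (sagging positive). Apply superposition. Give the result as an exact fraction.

M(8/5) = 1404/125 kN·m

Load 1 — uniform load w=18 kN/m over full span:
  M_1 = wx(L-x)/2 = 18·(8/5)·(4-(8/5))/2 = 864/25 kN·m
Load 2 — point force P=-12 kN at a=1 m (b=L-a=3):
  M_2 = Pa(L-x)/L  [x>a] = (-12)·1·(4-(8/5))/4 = -36/5 kN·m
Load 3 — triangular load w₀=-18 kN/m (0→w₀ over full span):
  M_3 = w₀Lx/6 - w₀x³/(6L) = (-18)·4·(8/5)/6 - (-18)·(8/5)³/(6·4) = -2016/125 kN·m
Superposition: M = Σ M_i = 1404/125 kN·m ≈ 11.232000 kN·m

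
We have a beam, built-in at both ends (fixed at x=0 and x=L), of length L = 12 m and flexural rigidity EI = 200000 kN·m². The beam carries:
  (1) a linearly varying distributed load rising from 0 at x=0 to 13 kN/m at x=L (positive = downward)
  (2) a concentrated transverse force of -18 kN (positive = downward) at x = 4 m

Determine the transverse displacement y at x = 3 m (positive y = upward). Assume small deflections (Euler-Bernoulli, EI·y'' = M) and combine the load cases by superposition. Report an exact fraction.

y(3) = -14991/32000000 m

Load 1 — triangular load w₀=13 kN/m (0→w₀ over full span):
  y_1 = -w₀x²(L-x)²(x+2L)/(120LEI) = -13·3²·(12-3)²·(3+2·12)/(120·12·200000) = -28431/32000000 m
Load 2 — point force P=-18 kN at a=4 m (b=L-a=8):
  y_2 = -Pb²x²(3aL-(3a+b)x)/(6L³EI)  [x≤a] = -(-18)·8²·3²·(3·4·12-(3·4+8)·3)/(6·12³·200000) = 21/50000 m
Superposition: y = Σ y_i = -14991/32000000 m ≈ -0.000468 m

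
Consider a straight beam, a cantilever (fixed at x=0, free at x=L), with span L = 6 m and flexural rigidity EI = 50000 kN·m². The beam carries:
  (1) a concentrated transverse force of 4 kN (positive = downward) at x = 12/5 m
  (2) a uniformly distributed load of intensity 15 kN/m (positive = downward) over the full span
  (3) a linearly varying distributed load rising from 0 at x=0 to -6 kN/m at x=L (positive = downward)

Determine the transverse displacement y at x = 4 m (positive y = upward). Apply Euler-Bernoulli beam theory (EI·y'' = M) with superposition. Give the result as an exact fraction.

Load 1 — point force P=4 kN at a=12/5 m (b=L-a=18/5):
  y_1 = -Pa²(3x-a)/(6EI)  [x>a] = -4·(12/5)²·(3·4-(12/5))/(6·50000) = -288/390625 m
Load 2 — uniform load w=15 kN/m over full span:
  y_2 = -wx²(x²-4Lx+6L²)/(24EI) = -15·4²·(4²-4·6·4+6·6²)/(24·50000) = -17/625 m
Load 3 — triangular load w₀=-6 kN/m (0→w₀ over full span):
  y_3 = (w₀Lx³/12-w₀L²x²/6-w₀x⁵/(120L))/EI = ((-6)·6·4³/12-(-6)·6²·4²/6-(-6)·4⁵/(120·6))/50000 = 368/46875 m
Superposition: y = Σ y_i = -23539/1171875 m ≈ -0.020087 m

y(4) = -23539/1171875 m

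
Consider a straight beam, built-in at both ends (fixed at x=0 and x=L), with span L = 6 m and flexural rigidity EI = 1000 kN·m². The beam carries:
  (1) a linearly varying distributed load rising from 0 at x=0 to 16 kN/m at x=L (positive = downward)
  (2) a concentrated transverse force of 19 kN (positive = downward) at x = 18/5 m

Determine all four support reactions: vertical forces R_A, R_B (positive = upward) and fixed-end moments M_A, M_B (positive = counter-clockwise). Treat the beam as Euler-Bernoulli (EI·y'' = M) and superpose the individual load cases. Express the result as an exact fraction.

Load 1 — triangular load w₀=16 kN/m (0→w₀ over full span):
  R_A = 3w₀L/20 = 3·16·6/20 = 72/5 kN
  M_A = w₀L²/30 = 16·6²/30 = 96/5 kN·m
  R_B = 7w₀L/20 = 7·16·6/20 = 168/5 kN
  M_B = -w₀L²/20 = -16·6²/20 = -144/5 kN·m
Load 2 — point force P=19 kN at a=18/5 m (b=L-a=12/5):
  R_A = Pb²(3a+b)/L³ = 19·(12/5)²·(3·(18/5)+(12/5))/6³ = 836/125 kN
  M_A = Pab²/L² = 19·(18/5)·(12/5)²/6² = 1368/125 kN·m
  R_B = Pa²(a+3b)/L³ = 19·(18/5)²·((18/5)+3·(12/5))/6³ = 1539/125 kN
  M_B = -Pa²b/L² = -19·(18/5)²·(12/5)/6² = -2052/125 kN·m
Superposition: R_A = 2636/125 kN, M_A = 3768/125 kN·m, R_B = 5739/125 kN, M_B = -5652/125 kN·m

R_A = 2636/125 kN, M_A = 3768/125 kN·m, R_B = 5739/125 kN, M_B = -5652/125 kN·m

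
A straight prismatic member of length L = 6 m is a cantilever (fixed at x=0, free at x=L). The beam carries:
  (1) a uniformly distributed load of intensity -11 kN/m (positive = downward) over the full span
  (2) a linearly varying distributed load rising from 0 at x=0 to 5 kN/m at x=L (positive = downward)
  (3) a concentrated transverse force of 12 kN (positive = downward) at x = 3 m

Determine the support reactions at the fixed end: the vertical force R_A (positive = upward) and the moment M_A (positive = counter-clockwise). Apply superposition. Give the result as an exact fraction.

R_A = -39 kN, M_A = -102 kN·m

Load 1 — uniform load w=-11 kN/m over full span:
  R_A = wL = (-11)·6 = -66 kN
  M_A = wL²/2 = (-11)·6²/2 = -198 kN·m
Load 2 — triangular load w₀=5 kN/m (0→w₀ over full span):
  R_A = w₀L/2 = 5·6/2 = 15 kN
  M_A = w₀L²/3 = 5·6²/3 = 60 kN·m
Load 3 — point force P=12 kN at a=3 m (b=L-a=3):
  R_A = P = 12 kN
  M_A = Pa = 12·3 = 36 kN·m
Superposition: R_A = -39 kN, M_A = -102 kN·m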